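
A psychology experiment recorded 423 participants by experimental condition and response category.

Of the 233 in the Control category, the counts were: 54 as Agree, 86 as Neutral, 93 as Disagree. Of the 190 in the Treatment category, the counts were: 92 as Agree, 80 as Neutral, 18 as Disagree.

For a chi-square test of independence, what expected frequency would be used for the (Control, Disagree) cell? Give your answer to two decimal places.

Row total (Control) = 233; column total (Disagree) = 111; grand total N = 423.
Expected count = (row total × column total) / N = 233 × 111 / 423 = 61.14.

61.14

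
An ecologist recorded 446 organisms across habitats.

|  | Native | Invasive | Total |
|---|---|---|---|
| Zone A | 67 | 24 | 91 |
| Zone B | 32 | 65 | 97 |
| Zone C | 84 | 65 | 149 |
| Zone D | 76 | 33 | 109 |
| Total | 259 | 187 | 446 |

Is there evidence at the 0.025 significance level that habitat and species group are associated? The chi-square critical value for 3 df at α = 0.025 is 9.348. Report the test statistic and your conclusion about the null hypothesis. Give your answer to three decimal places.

40.360; reject H₀

Grand total N = 446.
Expected counts (row total × column total / N):
  Zone A, Native: 91×259/446 = 52.8453
  Zone A, Invasive: 91×187/446 = 38.1547
  Zone B, Native: 97×259/446 = 56.3296
  Zone B, Invasive: 97×187/446 = 40.6704
  Zone C, Native: 149×259/446 = 86.5269
  Zone C, Invasive: 149×187/446 = 62.4731
  Zone D, Native: 109×259/446 = 63.2982
  Zone D, Invasive: 109×187/446 = 45.7018
Contributions (O − E)²/E:
  (67 − 52.8453)²/52.8453 = 3.7914
  (24 − 38.1547)²/38.1547 = 5.2511
  (32 − 56.3296)²/56.3296 = 10.5083
  (65 − 40.6704)²/40.6704 = 14.5543
  (84 − 86.5269)²/86.5269 = 0.0738
  (65 − 62.4731)²/62.4731 = 0.1022
  (76 − 63.2982)²/63.2982 = 2.5488
  (33 − 45.7018)²/45.7018 = 3.5302
χ² = 3.7914 + 5.2511 + 10.5083 + 14.5543 + 0.0738 + 0.1022 + 2.5488 + 3.5302 = 40.360
df = (4−1)(2−1) = 3. Since 40.360 > 9.348, reject the null hypothesis of independence at α = 0.025.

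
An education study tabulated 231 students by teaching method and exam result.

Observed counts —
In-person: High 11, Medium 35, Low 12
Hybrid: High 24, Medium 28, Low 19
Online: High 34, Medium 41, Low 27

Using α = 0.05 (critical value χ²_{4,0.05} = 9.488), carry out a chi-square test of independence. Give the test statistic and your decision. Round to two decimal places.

7.73; fail to reject H₀

Row totals: 58, 71, 102. Column totals: 69, 104, 58. Grand total N = 231.
Expected counts (row total × column total / N):
  In-person, High: 58×69/231 = 17.325
  In-person, Medium: 58×104/231 = 26.113
  In-person, Low: 58×58/231 = 14.563
  Hybrid, High: 71×69/231 = 21.208
  Hybrid, Medium: 71×104/231 = 31.965
  Hybrid, Low: 71×58/231 = 17.827
  Online, High: 102×69/231 = 30.468
  Online, Medium: 102×104/231 = 45.922
  Online, Low: 102×58/231 = 25.610
Contributions (O − E)²/E:
  (11 − 17.325)²/17.325 = 2.3091
  (35 − 26.113)²/26.113 = 3.0245
  (12 − 14.563)²/14.563 = 0.4511
  (24 − 21.208)²/21.208 = 0.3676
  (28 − 31.965)²/31.965 = 0.4918
  (19 − 17.827)²/17.827 = 0.0772
  (34 − 30.468)²/30.468 = 0.4094
  (41 − 45.922)²/45.922 = 0.5275
  (27 − 25.610)²/25.610 = 0.0754
χ² = 2.3091 + 3.0245 + 0.4511 + 0.3676 + 0.4918 + 0.0772 + 0.4094 + 0.5275 + 0.0754 = 7.73
df = (3−1)(3−1) = 4. Since 7.73 < 9.488, fail to reject the null hypothesis of independence at α = 0.05.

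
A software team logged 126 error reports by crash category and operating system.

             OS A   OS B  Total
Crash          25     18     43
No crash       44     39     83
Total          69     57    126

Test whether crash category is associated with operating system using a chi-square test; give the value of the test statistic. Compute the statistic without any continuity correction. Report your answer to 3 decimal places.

Grand total N = 126.
Expected counts (row total × column total / N):
  Crash, OS A: 43×69/126 = 23.5476
  Crash, OS B: 43×57/126 = 19.4524
  No crash, OS A: 83×69/126 = 45.4524
  No crash, OS B: 83×57/126 = 37.5476
Contributions (O − E)²/E:
  (25 − 23.5476)²/23.5476 = 0.0896
  (18 − 19.4524)²/19.4524 = 0.1084
  (44 − 45.4524)²/45.4524 = 0.0464
  (39 − 37.5476)²/37.5476 = 0.0562
χ² = 0.0896 + 0.1084 + 0.0464 + 0.0562 = 0.301

0.301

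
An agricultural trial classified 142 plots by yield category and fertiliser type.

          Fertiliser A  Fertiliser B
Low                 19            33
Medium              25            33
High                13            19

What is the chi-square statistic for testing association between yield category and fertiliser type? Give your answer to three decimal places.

0.496

Row totals: 52, 58, 32. Column totals: 57, 85. Grand total N = 142.
Expected counts (row total × column total / N):
  Low, Fertiliser A: 52×57/142 = 20.8732
  Low, Fertiliser B: 52×85/142 = 31.1268
  Medium, Fertiliser A: 58×57/142 = 23.2817
  Medium, Fertiliser B: 58×85/142 = 34.7183
  High, Fertiliser A: 32×57/142 = 12.8451
  High, Fertiliser B: 32×85/142 = 19.1549
Contributions (O − E)²/E:
  (19 − 20.8732)²/20.8732 = 0.1681
  (33 − 31.1268)²/31.1268 = 0.1127
  (25 − 23.2817)²/23.2817 = 0.1268
  (33 − 34.7183)²/34.7183 = 0.0850
  (13 − 12.8451)²/12.8451 = 0.0019
  (19 − 19.1549)²/19.1549 = 0.0013
χ² = 0.1681 + 0.1127 + 0.1268 + 0.0850 + 0.0019 + 0.0013 = 0.496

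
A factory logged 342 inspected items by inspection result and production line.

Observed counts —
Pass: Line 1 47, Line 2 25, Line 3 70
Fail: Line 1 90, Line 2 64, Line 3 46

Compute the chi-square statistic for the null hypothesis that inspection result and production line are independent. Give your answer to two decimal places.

26.48

Row totals: 142, 200. Column totals: 137, 89, 116. Grand total N = 342.
Expected counts (row total × column total / N):
  Pass, Line 1: 142×137/342 = 56.883
  Pass, Line 2: 142×89/342 = 36.953
  Pass, Line 3: 142×116/342 = 48.164
  Fail, Line 1: 200×137/342 = 80.117
  Fail, Line 2: 200×89/342 = 52.047
  Fail, Line 3: 200×116/342 = 67.836
Contributions (O − E)²/E:
  (47 − 56.883)²/56.883 = 1.7171
  (25 − 36.953)²/36.953 = 3.8664
  (70 − 48.164)²/48.164 = 9.8997
  (90 − 80.117)²/80.117 = 1.2191
  (64 − 52.047)²/52.047 = 2.7451
  (46 − 67.836)²/67.836 = 7.0289
χ² = 1.7171 + 3.8664 + 9.8997 + 1.2191 + 2.7451 + 7.0289 = 26.48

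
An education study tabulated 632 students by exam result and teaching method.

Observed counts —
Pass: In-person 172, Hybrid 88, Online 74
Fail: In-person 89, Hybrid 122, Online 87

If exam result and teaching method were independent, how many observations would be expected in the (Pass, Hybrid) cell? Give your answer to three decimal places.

Row total (Pass) = 334; column total (Hybrid) = 210; grand total N = 632.
Expected count = (row total × column total) / N = 334 × 210 / 632 = 110.981.

110.981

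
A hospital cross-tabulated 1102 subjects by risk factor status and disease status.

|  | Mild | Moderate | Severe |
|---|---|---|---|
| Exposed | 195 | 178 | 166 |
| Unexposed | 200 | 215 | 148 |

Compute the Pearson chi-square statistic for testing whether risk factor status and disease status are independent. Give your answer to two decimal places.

4.06

Row totals: 539, 563. Column totals: 395, 393, 314. Grand total N = 1102.
Expected counts (row total × column total / N):
  Exposed, Mild: 539×395/1102 = 193.199
  Exposed, Moderate: 539×393/1102 = 192.221
  Exposed, Severe: 539×314/1102 = 153.581
  Unexposed, Mild: 563×395/1102 = 201.801
  Unexposed, Moderate: 563×393/1102 = 200.779
  Unexposed, Severe: 563×314/1102 = 160.419
Contributions (O − E)²/E:
  (195 − 193.199)²/193.199 = 0.0168
  (178 − 192.221)²/192.221 = 1.0521
  (166 − 153.581)²/153.581 = 1.0042
  (200 − 201.801)²/201.801 = 0.0161
  (215 − 200.779)²/200.779 = 1.0073
  (148 − 160.419)²/160.419 = 0.9614
χ² = 0.0168 + 1.0521 + 1.0042 + 0.0161 + 1.0073 + 0.9614 = 4.06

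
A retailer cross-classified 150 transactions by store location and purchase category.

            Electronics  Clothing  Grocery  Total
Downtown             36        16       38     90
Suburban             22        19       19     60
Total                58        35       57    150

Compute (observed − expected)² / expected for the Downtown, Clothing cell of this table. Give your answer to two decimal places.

1.19

Row total (Downtown) = 90; column total (Clothing) = 35; N = 150.
Expected count E = 90 × 35 / 150 = 21.000.
Contribution = (O − E)²/E = (16 − 21.000)² / 21.000 = 1.19.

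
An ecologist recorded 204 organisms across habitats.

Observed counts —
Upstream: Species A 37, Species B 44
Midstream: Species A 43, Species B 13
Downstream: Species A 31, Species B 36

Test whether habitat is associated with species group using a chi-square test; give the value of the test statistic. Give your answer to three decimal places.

Row totals: 81, 56, 67. Column totals: 111, 93. Grand total N = 204.
Expected counts (row total × column total / N):
  Upstream, Species A: 81×111/204 = 44.0735
  Upstream, Species B: 81×93/204 = 36.9265
  Midstream, Species A: 56×111/204 = 30.4706
  Midstream, Species B: 56×93/204 = 25.5294
  Downstream, Species A: 67×111/204 = 36.4559
  Downstream, Species B: 67×93/204 = 30.5441
Contributions (O − E)²/E:
  (37 − 44.0735)²/44.0735 = 1.1352
  (44 − 36.9265)²/36.9265 = 1.3550
  (43 − 30.4706)²/30.4706 = 5.1520
  (13 − 25.5294)²/25.5294 = 6.1492
  (31 − 36.4559)²/36.4559 = 0.8165
  (36 − 30.5441)²/30.5441 = 0.9746
χ² = 1.1352 + 1.3550 + 5.1520 + 6.1492 + 0.8165 + 0.9746 = 15.583

15.583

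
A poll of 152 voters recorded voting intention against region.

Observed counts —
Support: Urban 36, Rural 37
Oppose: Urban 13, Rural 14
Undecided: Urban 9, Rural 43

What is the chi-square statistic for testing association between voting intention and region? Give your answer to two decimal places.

14.57

Row totals: 73, 27, 52. Column totals: 58, 94. Grand total N = 152.
Expected counts (row total × column total / N):
  Support, Urban: 73×58/152 = 27.855
  Support, Rural: 73×94/152 = 45.145
  Oppose, Urban: 27×58/152 = 10.303
  Oppose, Rural: 27×94/152 = 16.697
  Undecided, Urban: 52×58/152 = 19.842
  Undecided, Rural: 52×94/152 = 32.158
Contributions (O − E)²/E:
  (36 − 27.855)²/27.855 = 2.3817
  (37 − 45.145)²/45.145 = 1.4695
  (13 − 10.303)²/10.303 = 0.7060
  (14 − 16.697)²/16.697 = 0.4356
  (9 − 19.842)²/19.842 = 5.9242
  (43 − 32.158)²/32.158 = 3.6554
χ² = 2.3817 + 1.4695 + 0.7060 + 0.4356 + 5.9242 + 3.6554 = 14.57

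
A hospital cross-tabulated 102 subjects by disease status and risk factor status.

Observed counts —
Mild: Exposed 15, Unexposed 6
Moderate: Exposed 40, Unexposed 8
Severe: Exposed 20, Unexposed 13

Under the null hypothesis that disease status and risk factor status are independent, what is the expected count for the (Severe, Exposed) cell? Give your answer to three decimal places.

24.265

Row total (Severe) = 33; column total (Exposed) = 75; grand total N = 102.
Expected count = (row total × column total) / N = 33 × 75 / 102 = 24.265.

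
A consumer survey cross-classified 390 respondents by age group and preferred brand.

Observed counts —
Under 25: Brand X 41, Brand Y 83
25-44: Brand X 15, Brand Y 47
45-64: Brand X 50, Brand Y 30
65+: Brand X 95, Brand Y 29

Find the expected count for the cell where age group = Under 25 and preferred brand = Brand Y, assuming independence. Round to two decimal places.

Row total (Under 25) = 124; column total (Brand Y) = 189; grand total N = 390.
Expected count = (row total × column total) / N = 124 × 189 / 390 = 60.09.

60.09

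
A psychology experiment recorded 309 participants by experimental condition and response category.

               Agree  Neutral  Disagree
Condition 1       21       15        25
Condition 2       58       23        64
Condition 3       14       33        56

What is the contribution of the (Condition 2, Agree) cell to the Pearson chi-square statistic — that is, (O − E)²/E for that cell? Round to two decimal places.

Row total (Condition 2) = 145; column total (Agree) = 93; N = 309.
Expected count E = 145 × 93 / 309 = 43.641.
Contribution = (O − E)²/E = (58 − 43.641)² / 43.641 = 4.72.

4.72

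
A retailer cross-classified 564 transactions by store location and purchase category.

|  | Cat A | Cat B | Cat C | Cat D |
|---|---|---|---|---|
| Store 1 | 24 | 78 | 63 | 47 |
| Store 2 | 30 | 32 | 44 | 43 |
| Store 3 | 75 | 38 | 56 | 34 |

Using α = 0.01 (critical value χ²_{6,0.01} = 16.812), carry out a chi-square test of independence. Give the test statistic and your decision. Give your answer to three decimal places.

Row totals: 212, 149, 203. Column totals: 129, 148, 163, 124. Grand total N = 564.
Expected counts (row total × column total / N):
  Store 1, Cat A: 212×129/564 = 48.4894
  Store 1, Cat B: 212×148/564 = 55.6312
  Store 1, Cat C: 212×163/564 = 61.2695
  Store 1, Cat D: 212×124/564 = 46.6099
  Store 2, Cat A: 149×129/564 = 34.0798
  Store 2, Cat B: 149×148/564 = 39.0993
  Store 2, Cat C: 149×163/564 = 43.0621
  Store 2, Cat D: 149×124/564 = 32.7589
  Store 3, Cat A: 203×129/564 = 46.4309
  Store 3, Cat B: 203×148/564 = 53.2695
  Store 3, Cat C: 203×163/564 = 58.6684
  Store 3, Cat D: 203×124/564 = 44.6312
Contributions (O − E)²/E:
  (24 − 48.4894)²/48.4894 = 12.3683
  (78 − 55.6312)²/55.6312 = 8.9943
  (63 − 61.2695)²/61.2695 = 0.0489
  (47 − 46.6099)²/46.6099 = 0.0033
  (30 − 34.0798)²/34.0798 = 0.4884
  (32 − 39.0993)²/39.0993 = 1.2890
  (44 − 43.0621)²/43.0621 = 0.0204
  (43 − 32.7589)²/32.7589 = 3.2016
  (75 − 46.4309)²/46.4309 = 17.5787
  (38 − 53.2695)²/53.2695 = 4.3769
  (56 − 58.6684)²/58.6684 = 0.1214
  (34 − 44.6312)²/44.6312 = 2.5324
χ² = 12.3683 + 8.9943 + 0.0489 + 0.0033 + 0.4884 + 1.2890 + 0.0204 + 3.2016 + 17.5787 + 4.3769 + 0.1214 + 2.5324 = 51.024
df = (3−1)(4−1) = 6. Since 51.024 > 16.812, reject the null hypothesis of independence at α = 0.01.

51.024; reject H₀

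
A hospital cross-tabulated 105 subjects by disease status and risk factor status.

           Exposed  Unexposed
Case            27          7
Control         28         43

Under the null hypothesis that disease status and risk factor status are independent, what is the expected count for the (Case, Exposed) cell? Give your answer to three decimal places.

17.810

Row total (Case) = 34; column total (Exposed) = 55; grand total N = 105.
Expected count = (row total × column total) / N = 34 × 55 / 105 = 17.810.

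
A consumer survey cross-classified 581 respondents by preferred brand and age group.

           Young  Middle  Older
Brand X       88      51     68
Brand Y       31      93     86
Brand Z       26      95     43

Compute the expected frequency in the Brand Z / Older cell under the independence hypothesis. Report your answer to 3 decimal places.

Row total (Brand Z) = 164; column total (Older) = 197; grand total N = 581.
Expected count = (row total × column total) / N = 164 × 197 / 581 = 55.608.

55.608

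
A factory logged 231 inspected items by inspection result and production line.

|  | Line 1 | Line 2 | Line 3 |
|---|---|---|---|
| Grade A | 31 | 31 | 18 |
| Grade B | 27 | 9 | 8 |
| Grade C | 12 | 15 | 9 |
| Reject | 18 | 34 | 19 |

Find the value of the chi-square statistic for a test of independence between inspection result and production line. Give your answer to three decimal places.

15.864

Row totals: 80, 44, 36, 71. Column totals: 88, 89, 54. Grand total N = 231.
Expected counts (row total × column total / N):
  Grade A, Line 1: 80×88/231 = 30.4762
  Grade A, Line 2: 80×89/231 = 30.8225
  Grade A, Line 3: 80×54/231 = 18.7013
  Grade B, Line 1: 44×88/231 = 16.7619
  Grade B, Line 2: 44×89/231 = 16.9524
  Grade B, Line 3: 44×54/231 = 10.2857
  Grade C, Line 1: 36×88/231 = 13.7143
  Grade C, Line 2: 36×89/231 = 13.8701
  Grade C, Line 3: 36×54/231 = 8.4156
  Reject, Line 1: 71×88/231 = 27.0476
  Reject, Line 2: 71×89/231 = 27.3550
  Reject, Line 3: 71×54/231 = 16.5974
Contributions (O − E)²/E:
  (31 − 30.4762)²/30.4762 = 0.0090
  (31 − 30.8225)²/30.8225 = 0.0010
  (18 − 18.7013)²/18.7013 = 0.0263
  (27 − 16.7619)²/16.7619 = 6.2534
  (9 − 16.9524)²/16.9524 = 3.7305
  (8 − 10.2857)²/10.2857 = 0.5079
  (12 − 13.7143)²/13.7143 = 0.2143
  (15 − 13.8701)²/13.8701 = 0.0920
  (9 − 8.4156)²/8.4156 = 0.0406
  (18 − 27.0476)²/27.0476 = 3.0265
  (34 − 27.3550)²/27.3550 = 1.6142
  (19 − 16.5974)²/16.5974 = 0.3478
χ² = 0.0090 + 0.0010 + 0.0263 + 6.2534 + 3.7305 + 0.5079 + 0.2143 + 0.0920 + 0.0406 + 3.0265 + 1.6142 + 0.3478 = 15.864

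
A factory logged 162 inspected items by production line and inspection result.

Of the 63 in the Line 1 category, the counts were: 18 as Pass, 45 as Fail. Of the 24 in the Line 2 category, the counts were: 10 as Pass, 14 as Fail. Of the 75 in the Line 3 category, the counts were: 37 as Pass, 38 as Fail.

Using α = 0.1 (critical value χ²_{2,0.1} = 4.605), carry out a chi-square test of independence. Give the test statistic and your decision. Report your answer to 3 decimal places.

6.171; reject H₀

Row totals: 63, 24, 75. Column totals: 65, 97. Grand total N = 162.
Expected counts (row total × column total / N):
  Line 1, Pass: 63×65/162 = 25.2778
  Line 1, Fail: 63×97/162 = 37.7222
  Line 2, Pass: 24×65/162 = 9.6296
  Line 2, Fail: 24×97/162 = 14.3704
  Line 3, Pass: 75×65/162 = 30.0926
  Line 3, Fail: 75×97/162 = 44.9074
Contributions (O − E)²/E:
  (18 − 25.2778)²/25.2778 = 2.0954
  (45 − 37.7222)²/37.7222 = 1.4041
  (10 − 9.6296)²/9.6296 = 0.0142
  (14 − 14.3704)²/14.3704 = 0.0095
  (37 − 30.0926)²/30.0926 = 1.5855
  (38 − 44.9074)²/44.9074 = 1.0625
χ² = 2.0954 + 1.4041 + 0.0142 + 0.0095 + 1.5855 + 1.0625 = 6.171
df = (3−1)(2−1) = 2. Since 6.171 > 4.605, reject the null hypothesis of independence at α = 0.1.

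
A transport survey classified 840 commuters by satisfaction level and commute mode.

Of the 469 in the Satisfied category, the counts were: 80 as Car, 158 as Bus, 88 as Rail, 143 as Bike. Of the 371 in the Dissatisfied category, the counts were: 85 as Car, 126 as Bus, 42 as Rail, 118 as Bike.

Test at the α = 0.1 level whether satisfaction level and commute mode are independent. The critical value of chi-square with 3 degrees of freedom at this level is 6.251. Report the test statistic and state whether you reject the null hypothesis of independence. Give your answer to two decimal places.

Row totals: 469, 371. Column totals: 165, 284, 130, 261. Grand total N = 840.
Expected counts (row total × column total / N):
  Satisfied, Car: 469×165/840 = 92.125
  Satisfied, Bus: 469×284/840 = 158.567
  Satisfied, Rail: 469×130/840 = 72.583
  Satisfied, Bike: 469×261/840 = 145.725
  Dissatisfied, Car: 371×165/840 = 72.875
  Dissatisfied, Bus: 371×284/840 = 125.433
  Dissatisfied, Rail: 371×130/840 = 57.417
  Dissatisfied, Bike: 371×261/840 = 115.275
Contributions (O − E)²/E:
  (80 − 92.125)²/92.125 = 1.5958
  (158 − 158.567)²/158.567 = 0.0020
  (88 − 72.583)²/72.583 = 3.2746
  (143 − 145.725)²/145.725 = 0.0510
  (85 − 72.875)²/72.875 = 2.0174
  (126 − 125.433)²/125.433 = 0.0026
  (42 − 57.417)²/57.417 = 4.1396
  (118 − 115.275)²/115.275 = 0.0644
χ² = 1.5958 + 0.0020 + 3.2746 + 0.0510 + 2.0174 + 0.0026 + 4.1396 + 0.0644 = 11.15
df = (2−1)(4−1) = 3. Since 11.15 > 6.251, reject the null hypothesis of independence at α = 0.1.

11.15; reject H₀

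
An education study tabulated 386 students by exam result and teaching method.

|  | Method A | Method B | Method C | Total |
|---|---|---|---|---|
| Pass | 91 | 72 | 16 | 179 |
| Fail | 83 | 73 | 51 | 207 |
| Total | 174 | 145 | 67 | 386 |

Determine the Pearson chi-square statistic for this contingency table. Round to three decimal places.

Grand total N = 386.
Expected counts (row total × column total / N):
  Pass, Method A: 179×174/386 = 80.6891
  Pass, Method B: 179×145/386 = 67.2409
  Pass, Method C: 179×67/386 = 31.0699
  Fail, Method A: 207×174/386 = 93.3109
  Fail, Method B: 207×145/386 = 77.7591
  Fail, Method C: 207×67/386 = 35.9301
Contributions (O − E)²/E:
  (91 − 80.6891)²/80.6891 = 1.3176
  (72 − 67.2409)²/67.2409 = 0.3368
  (16 − 31.0699)²/31.0699 = 7.3094
  (83 − 93.3109)²/93.3109 = 1.1394
  (73 − 77.7591)²/77.7591 = 0.2913
  (51 − 35.9301)²/35.9301 = 6.3207
χ² = 1.3176 + 0.3368 + 7.3094 + 1.1394 + 0.2913 + 6.3207 = 16.715

16.715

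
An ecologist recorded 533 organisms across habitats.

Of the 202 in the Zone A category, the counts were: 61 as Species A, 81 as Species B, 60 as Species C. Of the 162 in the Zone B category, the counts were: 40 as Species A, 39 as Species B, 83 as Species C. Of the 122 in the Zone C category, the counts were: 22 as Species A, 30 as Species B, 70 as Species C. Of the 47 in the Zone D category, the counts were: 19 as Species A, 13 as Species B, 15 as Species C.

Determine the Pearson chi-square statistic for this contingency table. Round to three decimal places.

Row totals: 202, 162, 122, 47. Column totals: 142, 163, 228. Grand total N = 533.
Expected counts (row total × column total / N):
  Zone A, Species A: 202×142/533 = 53.8161
  Zone A, Species B: 202×163/533 = 61.7749
  Zone A, Species C: 202×228/533 = 86.4090
  Zone B, Species A: 162×142/533 = 43.1595
  Zone B, Species B: 162×163/533 = 49.5422
  Zone B, Species C: 162×228/533 = 69.2983
  Zone C, Species A: 122×142/533 = 32.5028
  Zone C, Species B: 122×163/533 = 37.3096
  Zone C, Species C: 122×228/533 = 52.1876
  Zone D, Species A: 47×142/533 = 12.5216
  Zone D, Species B: 47×163/533 = 14.3734
  Zone D, Species C: 47×228/533 = 20.1051
Contributions (O − E)²/E:
  (61 − 53.8161)²/53.8161 = 0.9590
  (81 − 61.7749)²/61.7749 = 5.9831
  (60 − 86.4090)²/86.4090 = 8.0713
  (40 − 43.1595)²/43.1595 = 0.2313
  (39 − 49.5422)²/49.5422 = 2.2433
  (83 − 69.2983)²/69.2983 = 2.7091
  (22 − 32.5028)²/32.5028 = 3.3938
  (30 − 37.3096)²/37.3096 = 1.4321
  (70 − 52.1876)²/52.1876 = 6.0796
  (19 − 12.5216)²/12.5216 = 3.3518
  (13 − 14.3734)²/14.3734 = 0.1312
  (15 − 20.1051)²/20.1051 = 1.2963
χ² = 0.9590 + 5.9831 + 8.0713 + 0.2313 + 2.2433 + 2.7091 + 3.3938 + 1.4321 + 6.0796 + 3.3518 + 0.1312 + 1.2963 = 35.882

35.882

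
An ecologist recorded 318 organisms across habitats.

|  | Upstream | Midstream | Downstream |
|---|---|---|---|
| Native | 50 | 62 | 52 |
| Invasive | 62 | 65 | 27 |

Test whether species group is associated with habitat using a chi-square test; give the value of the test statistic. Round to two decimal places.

Row totals: 164, 154. Column totals: 112, 127, 79. Grand total N = 318.
Expected counts (row total × column total / N):
  Native, Upstream: 164×112/318 = 57.761
  Native, Midstream: 164×127/318 = 65.497
  Native, Downstream: 164×79/318 = 40.742
  Invasive, Upstream: 154×112/318 = 54.239
  Invasive, Midstream: 154×127/318 = 61.503
  Invasive, Downstream: 154×79/318 = 38.258
Contributions (O − E)²/E:
  (50 − 57.761)²/57.761 = 1.0428
  (62 − 65.497)²/65.497 = 0.1867
  (52 − 40.742)²/40.742 = 3.1109
  (62 − 54.239)²/54.239 = 1.1105
  (65 − 61.503)²/61.503 = 0.1988
  (27 − 38.258)²/38.258 = 3.3128
χ² = 1.0428 + 0.1867 + 3.1109 + 1.1105 + 0.1988 + 3.3128 = 8.96

8.96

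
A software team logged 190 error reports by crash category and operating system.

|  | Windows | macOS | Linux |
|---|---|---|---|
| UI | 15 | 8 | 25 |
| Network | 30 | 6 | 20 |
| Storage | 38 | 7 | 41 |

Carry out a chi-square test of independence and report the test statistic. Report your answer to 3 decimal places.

6.724

Row totals: 48, 56, 86. Column totals: 83, 21, 86. Grand total N = 190.
Expected counts (row total × column total / N):
  UI, Windows: 48×83/190 = 20.9684
  UI, macOS: 48×21/190 = 5.3053
  UI, Linux: 48×86/190 = 21.7263
  Network, Windows: 56×83/190 = 24.4632
  Network, macOS: 56×21/190 = 6.1895
  Network, Linux: 56×86/190 = 25.3474
  Storage, Windows: 86×83/190 = 37.5684
  Storage, macOS: 86×21/190 = 9.5053
  Storage, Linux: 86×86/190 = 38.9263
Contributions (O − E)²/E:
  (15 − 20.9684)²/20.9684 = 1.6988
  (8 − 5.3053)²/5.3053 = 1.3687
  (25 − 21.7263)²/21.7263 = 0.4933
  (30 − 24.4632)²/24.4632 = 1.2532
  (6 − 6.1895)²/6.1895 = 0.0058
  (20 − 25.3474)²/25.3474 = 1.1281
  (38 − 37.5684)²/37.5684 = 0.0050
  (7 − 9.5053)²/9.5053 = 0.6603
  (41 − 38.9263)²/38.9263 = 0.1105
χ² = 1.6988 + 1.3687 + 0.4933 + 1.2532 + 0.0058 + 1.1281 + 0.0050 + 0.6603 + 0.1105 = 6.724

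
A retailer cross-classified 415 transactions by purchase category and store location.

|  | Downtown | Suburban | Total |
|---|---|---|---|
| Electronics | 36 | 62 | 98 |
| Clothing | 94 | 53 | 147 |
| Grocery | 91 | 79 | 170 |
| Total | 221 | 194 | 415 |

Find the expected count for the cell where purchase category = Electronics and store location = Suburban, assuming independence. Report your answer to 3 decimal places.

Row total (Electronics) = 98; column total (Suburban) = 194; grand total N = 415.
Expected count = (row total × column total) / N = 98 × 194 / 415 = 45.812.

45.812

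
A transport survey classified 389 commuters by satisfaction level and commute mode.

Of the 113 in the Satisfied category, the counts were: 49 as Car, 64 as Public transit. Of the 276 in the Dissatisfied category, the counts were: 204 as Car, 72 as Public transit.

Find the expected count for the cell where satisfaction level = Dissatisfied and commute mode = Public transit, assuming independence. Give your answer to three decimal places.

Row total (Dissatisfied) = 276; column total (Public transit) = 136; grand total N = 389.
Expected count = (row total × column total) / N = 276 × 136 / 389 = 96.494.

96.494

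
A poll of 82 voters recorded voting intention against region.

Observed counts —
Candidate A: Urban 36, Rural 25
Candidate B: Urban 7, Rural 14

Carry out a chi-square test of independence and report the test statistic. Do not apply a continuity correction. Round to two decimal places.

4.13

Row totals: 61, 21. Column totals: 43, 39. Grand total N = 82.
Expected counts (row total × column total / N):
  Candidate A, Urban: 61×43/82 = 31.988
  Candidate A, Rural: 61×39/82 = 29.012
  Candidate B, Urban: 21×43/82 = 11.012
  Candidate B, Rural: 21×39/82 = 9.988
Contributions (O − E)²/E:
  (36 − 31.988)²/31.988 = 0.5032
  (25 − 29.012)²/29.012 = 0.5548
  (7 − 11.012)²/11.012 = 1.4617
  (14 − 9.988)²/9.988 = 1.6115
χ² = 0.5032 + 0.5548 + 1.4617 + 1.6115 = 4.13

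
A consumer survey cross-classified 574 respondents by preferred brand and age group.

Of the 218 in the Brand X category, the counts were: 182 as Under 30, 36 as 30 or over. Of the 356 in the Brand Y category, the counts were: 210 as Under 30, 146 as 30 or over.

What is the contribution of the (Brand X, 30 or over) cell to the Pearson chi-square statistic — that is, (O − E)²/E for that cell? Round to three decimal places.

Row total (Brand X) = 218; column total (30 or over) = 182; N = 574.
Expected count E = 218 × 182 / 574 = 69.1220.
Contribution = (O − E)²/E = (36 − 69.1220)² / 69.1220 = 15.871.

15.871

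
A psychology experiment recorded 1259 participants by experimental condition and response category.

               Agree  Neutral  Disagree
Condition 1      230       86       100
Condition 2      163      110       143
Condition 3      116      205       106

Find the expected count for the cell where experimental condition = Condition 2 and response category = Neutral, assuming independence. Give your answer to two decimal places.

132.50

Row total (Condition 2) = 416; column total (Neutral) = 401; grand total N = 1259.
Expected count = (row total × column total) / N = 416 × 401 / 1259 = 132.50.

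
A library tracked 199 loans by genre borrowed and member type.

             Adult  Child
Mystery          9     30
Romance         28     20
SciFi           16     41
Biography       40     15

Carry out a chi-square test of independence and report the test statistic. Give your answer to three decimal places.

Row totals: 39, 48, 57, 55. Column totals: 93, 106. Grand total N = 199.
Expected counts (row total × column total / N):
  Mystery, Adult: 39×93/199 = 18.22613
  Mystery, Child: 39×106/199 = 20.77387
  Romance, Adult: 48×93/199 = 22.43216
  Romance, Child: 48×106/199 = 25.56784
  SciFi, Adult: 57×93/199 = 26.63819
  SciFi, Child: 57×106/199 = 30.36181
  Biography, Adult: 55×93/199 = 25.70352
  Biography, Child: 55×106/199 = 29.29648
Contributions (O − E)²/E:
  (9 − 18.22613)²/18.22613 = 4.6703
  (30 − 20.77387)²/20.77387 = 4.0975
  (28 − 22.43216)²/22.43216 = 1.3820
  (20 − 25.56784)²/25.56784 = 1.2125
  (16 − 26.63819)²/26.63819 = 4.2485
  (41 − 30.36181)²/30.36181 = 3.7274
  (40 − 25.70352)²/25.70352 = 7.9518
  (15 − 29.29648)²/29.29648 = 6.9766
χ² = 4.6703 + 4.0975 + 1.3820 + 1.2125 + 4.2485 + 3.7274 + 7.9518 + 6.9766 = 34.267

34.267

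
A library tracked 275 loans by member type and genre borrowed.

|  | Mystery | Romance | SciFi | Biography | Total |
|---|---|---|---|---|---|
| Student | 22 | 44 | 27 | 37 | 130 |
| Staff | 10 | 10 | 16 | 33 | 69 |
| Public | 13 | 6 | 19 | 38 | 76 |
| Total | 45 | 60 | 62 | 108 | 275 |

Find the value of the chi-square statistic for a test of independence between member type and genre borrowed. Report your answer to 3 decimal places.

Grand total N = 275.
Expected counts (row total × column total / N):
  Student, Mystery: 130×45/275 = 21.2727
  Student, Romance: 130×60/275 = 28.3636
  Student, SciFi: 130×62/275 = 29.3091
  Student, Biography: 130×108/275 = 51.0545
  Staff, Mystery: 69×45/275 = 11.2909
  Staff, Romance: 69×60/275 = 15.0545
  Staff, SciFi: 69×62/275 = 15.5564
  Staff, Biography: 69×108/275 = 27.0982
  Public, Mystery: 76×45/275 = 12.4364
  Public, Romance: 76×60/275 = 16.5818
  Public, SciFi: 76×62/275 = 17.1345
  Public, Biography: 76×108/275 = 29.8473
Contributions (O − E)²/E:
  (22 − 21.2727)²/21.2727 = 0.0249
  (44 − 28.3636)²/28.3636 = 8.6201
  (27 − 29.3091)²/29.3091 = 0.1819
  (37 − 51.0545)²/51.0545 = 3.8690
  (10 − 11.2909)²/11.2909 = 0.1476
  (10 − 15.0545)²/15.0545 = 1.6970
  (16 − 15.5564)²/15.5564 = 0.0126
  (33 − 27.0982)²/27.0982 = 1.2854
  (13 − 12.4364)²/12.4364 = 0.0255
  (6 − 16.5818)²/16.5818 = 6.7529
  (19 − 17.1345)²/17.1345 = 0.2031
  (38 − 29.8473)²/29.8473 = 2.2269
χ² = 0.0249 + 8.6201 + 0.1819 + 3.8690 + 0.1476 + 1.6970 + 0.0126 + 1.2854 + 0.0255 + 6.7529 + 0.2031 + 2.2269 = 25.047

25.047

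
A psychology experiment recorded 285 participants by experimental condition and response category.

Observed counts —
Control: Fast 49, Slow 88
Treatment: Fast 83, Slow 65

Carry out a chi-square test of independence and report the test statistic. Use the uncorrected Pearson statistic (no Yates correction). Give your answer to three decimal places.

11.808

Row totals: 137, 148. Column totals: 132, 153. Grand total N = 285.
Expected counts (row total × column total / N):
  Control, Fast: 137×132/285 = 63.4526
  Control, Slow: 137×153/285 = 73.5474
  Treatment, Fast: 148×132/285 = 68.5474
  Treatment, Slow: 148×153/285 = 79.4526
Contributions (O − E)²/E:
  (49 − 63.4526)²/63.4526 = 3.2919
  (88 − 73.5474)²/73.5474 = 2.8400
  (83 − 68.5474)²/68.5474 = 3.0472
  (65 − 79.4526)²/79.4526 = 2.6290
χ² = 3.2919 + 2.8400 + 3.0472 + 2.6290 = 11.808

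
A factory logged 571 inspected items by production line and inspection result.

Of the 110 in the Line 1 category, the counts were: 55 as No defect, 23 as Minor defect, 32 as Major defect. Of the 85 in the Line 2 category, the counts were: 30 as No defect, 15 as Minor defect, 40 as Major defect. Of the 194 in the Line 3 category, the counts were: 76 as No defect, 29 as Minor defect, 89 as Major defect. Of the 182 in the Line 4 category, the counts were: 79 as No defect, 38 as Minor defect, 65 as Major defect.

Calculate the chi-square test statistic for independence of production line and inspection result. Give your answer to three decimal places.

12.195

Row totals: 110, 85, 194, 182. Column totals: 240, 105, 226. Grand total N = 571.
Expected counts (row total × column total / N):
  Line 1, No defect: 110×240/571 = 46.2347
  Line 1, Minor defect: 110×105/571 = 20.2277
  Line 1, Major defect: 110×226/571 = 43.5377
  Line 2, No defect: 85×240/571 = 35.7268
  Line 2, Minor defect: 85×105/571 = 15.6305
  Line 2, Major defect: 85×226/571 = 33.6427
  Line 3, No defect: 194×240/571 = 81.5412
  Line 3, Minor defect: 194×105/571 = 35.6743
  Line 3, Major defect: 194×226/571 = 76.7846
  Line 4, No defect: 182×240/571 = 76.4974
  Line 4, Minor defect: 182×105/571 = 33.4676
  Line 4, Major defect: 182×226/571 = 72.0350
Contributions (O − E)²/E:
  (55 − 46.2347)²/46.2347 = 1.6617
  (23 − 20.2277)²/20.2277 = 0.3800
  (32 − 43.5377)²/43.5377 = 3.0575
  (30 − 35.7268)²/35.7268 = 0.9180
  (15 − 15.6305)²/15.6305 = 0.0254
  (40 − 33.6427)²/33.6427 = 1.2013
  (76 − 81.5412)²/81.5412 = 0.3766
  (29 − 35.6743)²/35.6743 = 1.2487
  (89 − 76.7846)²/76.7846 = 1.9433
  (79 − 76.4974)²/76.4974 = 0.0819
  (38 − 33.4676)²/33.4676 = 0.6138
  (65 − 72.0350)²/72.0350 = 0.6870
χ² = 1.6617 + 0.3800 + 3.0575 + 0.9180 + 0.0254 + 1.2013 + 0.3766 + 1.2487 + 1.9433 + 0.0819 + 0.6138 + 0.6870 = 12.195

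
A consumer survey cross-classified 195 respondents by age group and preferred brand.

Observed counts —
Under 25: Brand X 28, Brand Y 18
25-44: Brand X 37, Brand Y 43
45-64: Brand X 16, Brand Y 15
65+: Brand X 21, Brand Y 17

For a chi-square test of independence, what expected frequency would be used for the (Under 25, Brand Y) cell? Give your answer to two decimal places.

21.94

Row total (Under 25) = 46; column total (Brand Y) = 93; grand total N = 195.
Expected count = (row total × column total) / N = 46 × 93 / 195 = 21.94.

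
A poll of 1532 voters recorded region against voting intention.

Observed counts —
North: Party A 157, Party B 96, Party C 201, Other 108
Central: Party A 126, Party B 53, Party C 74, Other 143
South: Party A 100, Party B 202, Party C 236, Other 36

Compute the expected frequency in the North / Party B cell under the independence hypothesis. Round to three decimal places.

128.761

Row total (North) = 562; column total (Party B) = 351; grand total N = 1532.
Expected count = (row total × column total) / N = 562 × 351 / 1532 = 128.761.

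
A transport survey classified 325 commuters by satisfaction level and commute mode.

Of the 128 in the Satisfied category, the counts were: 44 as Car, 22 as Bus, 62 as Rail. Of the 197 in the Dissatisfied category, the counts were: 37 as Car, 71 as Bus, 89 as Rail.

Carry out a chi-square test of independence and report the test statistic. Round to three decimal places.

17.384

Row totals: 128, 197. Column totals: 81, 93, 151. Grand total N = 325.
Expected counts (row total × column total / N):
  Satisfied, Car: 128×81/325 = 31.9015
  Satisfied, Bus: 128×93/325 = 36.6277
  Satisfied, Rail: 128×151/325 = 59.4708
  Dissatisfied, Car: 197×81/325 = 49.0985
  Dissatisfied, Bus: 197×93/325 = 56.3723
  Dissatisfied, Rail: 197×151/325 = 91.5292
Contributions (O − E)²/E:
  (44 − 31.9015)²/31.9015 = 4.5883
  (22 − 36.6277)²/36.6277 = 5.8417
  (62 − 59.4708)²/59.4708 = 0.1076
  (37 − 49.0985)²/49.0985 = 2.9812
  (71 − 56.3723)²/56.3723 = 3.7957
  (89 − 91.5292)²/91.5292 = 0.0699
χ² = 4.5883 + 5.8417 + 0.1076 + 2.9812 + 3.7957 + 0.0699 = 17.384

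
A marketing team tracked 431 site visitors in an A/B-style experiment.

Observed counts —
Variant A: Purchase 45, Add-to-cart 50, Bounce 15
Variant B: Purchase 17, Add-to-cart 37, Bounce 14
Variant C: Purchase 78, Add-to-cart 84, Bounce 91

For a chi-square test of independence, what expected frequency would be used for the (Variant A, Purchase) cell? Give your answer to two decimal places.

35.73

Row total (Variant A) = 110; column total (Purchase) = 140; grand total N = 431.
Expected count = (row total × column total) / N = 110 × 140 / 431 = 35.73.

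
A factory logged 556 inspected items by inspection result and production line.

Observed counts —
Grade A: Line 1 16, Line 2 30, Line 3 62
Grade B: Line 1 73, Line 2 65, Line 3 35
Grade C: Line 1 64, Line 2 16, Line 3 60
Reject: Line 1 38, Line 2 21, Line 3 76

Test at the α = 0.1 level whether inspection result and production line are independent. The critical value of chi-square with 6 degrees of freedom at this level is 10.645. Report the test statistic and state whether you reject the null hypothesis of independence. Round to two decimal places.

81.59; reject H₀

Row totals: 108, 173, 140, 135. Column totals: 191, 132, 233. Grand total N = 556.
Expected counts (row total × column total / N):
  Grade A, Line 1: 108×191/556 = 37.101
  Grade A, Line 2: 108×132/556 = 25.640
  Grade A, Line 3: 108×233/556 = 45.259
  Grade B, Line 1: 173×191/556 = 59.430
  Grade B, Line 2: 173×132/556 = 41.072
  Grade B, Line 3: 173×233/556 = 72.498
  Grade C, Line 1: 140×191/556 = 48.094
  Grade C, Line 2: 140×132/556 = 33.237
  Grade C, Line 3: 140×233/556 = 58.669
  Reject, Line 1: 135×191/556 = 46.376
  Reject, Line 2: 135×132/556 = 32.050
  Reject, Line 3: 135×233/556 = 56.574
Contributions (O − E)²/E:
  (16 − 37.101)²/37.101 = 12.0011
  (30 − 25.640)²/25.640 = 0.7414
  (62 − 45.259)²/45.259 = 6.1924
  (73 − 59.430)²/59.430 = 3.0985
  (65 − 41.072)²/41.072 = 13.9401
  (35 − 72.498)²/72.498 = 19.3950
  (64 − 48.094)²/48.094 = 5.2605
  (16 − 33.237)²/33.237 = 8.9393
  (60 − 58.669)²/58.669 = 0.0302
  (38 − 46.376)²/46.376 = 1.5128
  (21 − 32.050)²/32.050 = 3.8098
  (76 − 56.574)²/56.574 = 6.6704
χ² = 12.0011 + 0.7414 + 6.1924 + 3.0985 + 13.9401 + 19.3950 + 5.2605 + 8.9393 + 0.0302 + 1.5128 + 3.8098 + 6.6704 = 81.59
df = (4−1)(3−1) = 6. Since 81.59 > 10.645, reject the null hypothesis of independence at α = 0.1.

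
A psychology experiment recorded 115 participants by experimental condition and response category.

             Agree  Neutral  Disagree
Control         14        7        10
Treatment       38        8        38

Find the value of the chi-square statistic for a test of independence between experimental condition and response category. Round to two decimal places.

Row totals: 31, 84. Column totals: 52, 15, 48. Grand total N = 115.
Expected counts (row total × column total / N):
  Control, Agree: 31×52/115 = 14.017
  Control, Neutral: 31×15/115 = 4.043
  Control, Disagree: 31×48/115 = 12.939
  Treatment, Agree: 84×52/115 = 37.983
  Treatment, Neutral: 84×15/115 = 10.957
  Treatment, Disagree: 84×48/115 = 35.061
Contributions (O − E)²/E:
  (14 − 14.017)²/14.017 = 0.0000
  (7 − 4.043)²/4.043 = 2.1627
  (10 − 12.939)²/12.939 = 0.6676
  (38 − 37.983)²/37.983 = 0.0000
  (8 − 10.957)²/10.957 = 0.7980
  (38 − 35.061)²/35.061 = 0.2464
χ² = 0.0000 + 2.1627 + 0.6676 + 0.0000 + 0.7980 + 0.2464 = 3.87

3.87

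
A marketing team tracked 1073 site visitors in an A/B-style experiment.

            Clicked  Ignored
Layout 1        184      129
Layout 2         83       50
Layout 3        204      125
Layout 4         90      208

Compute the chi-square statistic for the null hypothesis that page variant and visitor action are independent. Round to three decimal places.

81.479

Row totals: 313, 133, 329, 298. Column totals: 561, 512. Grand total N = 1073.
Expected counts (row total × column total / N):
  Layout 1, Clicked: 313×561/1073 = 163.6468
  Layout 1, Ignored: 313×512/1073 = 149.3532
  Layout 2, Clicked: 133×561/1073 = 69.5368
  Layout 2, Ignored: 133×512/1073 = 63.4632
  Layout 3, Clicked: 329×561/1073 = 172.0121
  Layout 3, Ignored: 329×512/1073 = 156.9879
  Layout 4, Clicked: 298×561/1073 = 155.8043
  Layout 4, Ignored: 298×512/1073 = 142.1957
Contributions (O − E)²/E:
  (184 − 163.6468)²/163.6468 = 2.5314
  (129 − 149.3532)²/149.3532 = 2.7736
  (83 − 69.5368)²/69.5368 = 2.6066
  (50 − 63.4632)²/63.4632 = 2.8561
  (204 − 172.0121)²/172.0121 = 5.9486
  (125 − 156.9879)²/156.9879 = 6.5179
  (90 − 155.8043)²/155.8043 = 27.7926
  (208 − 142.1957)²/142.1957 = 30.4524
χ² = 2.5314 + 2.7736 + 2.6066 + 2.8561 + 5.9486 + 6.5179 + 27.7926 + 30.4524 = 81.479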